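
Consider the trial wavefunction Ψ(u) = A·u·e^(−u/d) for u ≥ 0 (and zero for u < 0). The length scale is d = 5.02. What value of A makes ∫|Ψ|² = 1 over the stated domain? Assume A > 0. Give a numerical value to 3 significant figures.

A ≈ 0.178

Normalization requires ∫|Ψ|² du = 1, integrated from 0 to ∞.
Carrying out the integral gives A² · d^3/4.
So A² = (d^3/4)^(−1).
With d = 5.02: A² = 0.03162 and A = 0.1778.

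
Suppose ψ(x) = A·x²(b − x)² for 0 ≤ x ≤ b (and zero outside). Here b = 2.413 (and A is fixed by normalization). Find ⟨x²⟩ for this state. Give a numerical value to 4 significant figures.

⟨x^2⟩ ≈ 1.588

⟨x²⟩ = ∫ x^2 |ψ|² dx over the full domain.
Since the A² factors cancel between numerator and denominator, ⟨x²⟩ = 3·b^2/11.
With b = 2.413, ⟨x^2⟩ = 1.5880.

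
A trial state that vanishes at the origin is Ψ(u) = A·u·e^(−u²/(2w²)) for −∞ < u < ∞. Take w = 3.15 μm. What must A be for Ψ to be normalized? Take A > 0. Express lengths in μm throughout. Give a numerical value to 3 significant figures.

Normalization requires ∫|Ψ|² du = 1, integrated from −∞ to ∞.
Carrying out the integral gives A² · √(π)·w^3/2.
With w = 3.15: A² = 0.03610 and A = 0.1900.

A ≈ 0.190 μm^(-3/2)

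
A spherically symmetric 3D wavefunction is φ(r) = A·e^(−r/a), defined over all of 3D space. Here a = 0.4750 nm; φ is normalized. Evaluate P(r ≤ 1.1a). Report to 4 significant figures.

P ≈ 0.3773

With dV = 4πr²dr, the probability is ∫|φ|² dV over r ≤ 1.1a.
A² is fixed by ∫₀^∞ 4πr²|φ|² dr = 1, i.e. A² = (π·a^3)^(−1).
Let u = r/a; then A², 4π and the length scale all cancel, so P = ∫_{0}^{1.1} u^2·e^(-2·u) du ÷ ∫_{0}^{∞} u^2·e^(-2·u) du.
With ∫ u^2·e^(-2·u) du = -(2·u^2 + 2·u + 1)·e^(-2·u)/4 + C, the region integral is 1/4 - 281·e^(-11/5)/200 and the full one is 1/4.
Taking the ratio yields P = 0.37729.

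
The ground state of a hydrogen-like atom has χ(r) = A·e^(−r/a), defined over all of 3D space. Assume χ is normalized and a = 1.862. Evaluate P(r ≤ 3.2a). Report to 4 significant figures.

P ≈ 0.9537

P = ∫ |χ|² 4πr² dr over r ≤ 3.2a.
A² is fixed by ∫₀^∞ 4πr²|χ|² dr = 1, i.e. A² = (π·a^3)^(−1).
Let u = r/a; then A², 4π and the length scale all cancel, so P = ∫_{0}^{3.2} u^2·e^(-2·u) du ÷ ∫_{0}^{∞} u^2·e^(-2·u) du.
With ∫ u^2·e^(-2·u) du = -(2·u^2 + 2·u + 1)·e^(-2·u)/4 + C, the region integral is 1/4 - 697·e^(-32/5)/100 and the full one is 1/4.
The region integral divided by the full integral gives P = 0.95368.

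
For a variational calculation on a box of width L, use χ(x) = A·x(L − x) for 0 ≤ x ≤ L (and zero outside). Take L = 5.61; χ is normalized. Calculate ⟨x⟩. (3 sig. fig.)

The expectation value is the |χ|²-weighted average of x: ∫ x|χ|² dx.
Expanding the polynomial and integrating term by term, since the A² factors cancel between numerator and denominator, ⟨x⟩ = L/2.
With L = 5.61, ⟨x⟩ = 2.805.

⟨x⟩ ≈ 2.81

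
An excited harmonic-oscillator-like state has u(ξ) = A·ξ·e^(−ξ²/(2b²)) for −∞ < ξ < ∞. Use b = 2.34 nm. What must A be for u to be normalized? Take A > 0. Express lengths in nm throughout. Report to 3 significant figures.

A ≈ 0.297 nm^(-3/2)

The normalization condition is ∫|u|² dξ = 1 from −∞ to ∞.
Differentiating ∫e^(−αξ²) dξ = √(π/α) under α to get the higher moments, ∫|u|² dξ = A²·(√(π)·b^3/2).
Hence A² = 1/[√(π)·b^3/2].
With b = 2.34: A² = 0.08807 and A = 0.2968.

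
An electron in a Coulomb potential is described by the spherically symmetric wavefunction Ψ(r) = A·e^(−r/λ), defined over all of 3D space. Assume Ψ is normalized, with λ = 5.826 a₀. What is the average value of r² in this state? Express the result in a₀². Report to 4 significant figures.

By definition ⟨r²⟩ = ∫ r^2 |Ψ(r)|² 4πr² dr.
Evaluating both integrals, ⟨r²⟩ = 3·λ^2.
With λ = 5.826, ⟨r^2⟩ = 101.83.

⟨r^2⟩ ≈ 101.8 a₀^2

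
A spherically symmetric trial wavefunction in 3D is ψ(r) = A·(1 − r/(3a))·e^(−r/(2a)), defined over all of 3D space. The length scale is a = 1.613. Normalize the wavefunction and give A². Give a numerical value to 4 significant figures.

A^2 ≈ 0.02844

The normalization condition is ∫|ψ|² 4πr² dr = 1 from 0 to ∞.
(Spherical symmetry: dV = 4πr² dr.)
With ∫₀^∞ r^4 e^(−αr) dr = 4!/α^5, ∫|ψ|² 4πr² dr = A²·(8·π·a^3/3).
So A² = (8·π·a^3/3)^(−1).
Plugging in a = 1.613 yields A = 0.16865.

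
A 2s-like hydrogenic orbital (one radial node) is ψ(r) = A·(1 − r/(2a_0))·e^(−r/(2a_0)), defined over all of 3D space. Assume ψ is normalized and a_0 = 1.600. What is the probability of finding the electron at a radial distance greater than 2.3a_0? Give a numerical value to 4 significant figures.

P ≈ 0.9467

P = ∫ |ψ|² 4πr² dr over r > 2.3a_0.
A² is fixed by ∫₀^∞ 4πr²|ψ|² dr = 1, i.e. A² = (8·π·a_0^3)^(−1).
Substituting u = r/a_0, A², 4π and the length scale all cancel in the ratio: P = ∫_{2.3}^{∞} u^2·(1 - u/2)^2·e^(-u) du / ∫_{0}^{∞} u^2·(1 - u/2)^2·e^(-u) du.
Using ∫ u^2·(1 - u/2)^2·e^(-u) du = -(u^4/4 + u^2 + 2·u + 2)·e^(-u), the numerator is ≈ 1.89349 and the denominator is 2.
Taking the ratio yields P = 0.94675.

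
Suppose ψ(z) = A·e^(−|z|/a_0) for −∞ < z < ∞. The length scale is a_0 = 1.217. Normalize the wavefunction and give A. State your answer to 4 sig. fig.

Require ∫ |ψ|² dz = 1 over the whole domain.
Recall ∫₀^∞ z^m e^(−z/β) dz = m!·β^(m+1), ∫|ψ|² dz = A²·(a_0).
So A² = (a_0)^(−1).
Plugging in a_0 = 1.217 yields A = 0.90647.

A ≈ 0.9065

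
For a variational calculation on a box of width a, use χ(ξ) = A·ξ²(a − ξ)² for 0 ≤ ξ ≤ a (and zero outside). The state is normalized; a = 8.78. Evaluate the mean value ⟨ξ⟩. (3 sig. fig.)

⟨ξ⟩ ≈ 4.39

⟨ξ⟩ = ∫ ξ |χ|² dξ over the full domain.
Expanding the polynomial and integrating term by term, evaluating both integrals, ⟨ξ⟩ = a/2.
Putting a = 8.78 gives 4.390.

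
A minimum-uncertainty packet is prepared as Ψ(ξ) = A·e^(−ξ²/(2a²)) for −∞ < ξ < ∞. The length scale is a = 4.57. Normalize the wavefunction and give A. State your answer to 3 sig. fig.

Require ∫ |Ψ|² dξ = 1 over the whole domain.
The integral (without the A² prefactor) comes out to √(π)·a.
Plugging in a = 4.57 yields A = 0.3514.

A ≈ 0.351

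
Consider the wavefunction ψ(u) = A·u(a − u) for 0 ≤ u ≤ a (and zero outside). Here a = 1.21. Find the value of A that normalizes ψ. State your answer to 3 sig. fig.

A ≈ 3.40

Normalization requires ∫|ψ|² du = 1, integrated from 0 to a.
Expanding the polynomial and integrating term by term, carrying out the integral gives A² · a^5/30.
So A² = (a^5/30)^(−1).
Substituting a = 1.21 gives A² = 11.57, so A = 3.401.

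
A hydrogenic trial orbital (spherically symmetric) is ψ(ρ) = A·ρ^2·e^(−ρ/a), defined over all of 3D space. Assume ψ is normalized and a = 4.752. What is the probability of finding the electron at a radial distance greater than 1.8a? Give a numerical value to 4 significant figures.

With dV = 4πρ²dρ, the probability is ∫|ψ|² dV over ρ > 1.8a.
The full normalization integral is A²·[45·π·a^7/2] = 1, fixing A².
Substituting u = ρ/a, A², 4π and the length scale all cancel in the ratio: P = ∫_{1.8}^{∞} u^6·e^(-2·u) du / ∫_{0}^{∞} u^6·e^(-2·u) du.
Using ∫ u^6·e^(-2·u) du = -(4·u^6 + 12·u^5 + 30·u^4 + 60·u^3 + 90·u^2 + 90·u + 45)·e^(-2·u)/8, the numerator is ≈ 5.21284 and the denominator is 45/8.
The region integral divided by the full integral gives P = 0.92673.

P ≈ 0.9267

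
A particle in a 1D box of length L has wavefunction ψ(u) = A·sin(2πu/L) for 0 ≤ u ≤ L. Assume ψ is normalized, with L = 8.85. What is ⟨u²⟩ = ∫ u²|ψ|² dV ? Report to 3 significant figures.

⟨u²⟩ = ∫ u^2 |ψ|² du over the full domain.
The ratio of the moment integral to the normalization integral gives ⟨u²⟩ = -L^2/(8·π^2) + L^2/3.
Putting L = 8.85 gives 25.12.

⟨u^2⟩ ≈ 25.1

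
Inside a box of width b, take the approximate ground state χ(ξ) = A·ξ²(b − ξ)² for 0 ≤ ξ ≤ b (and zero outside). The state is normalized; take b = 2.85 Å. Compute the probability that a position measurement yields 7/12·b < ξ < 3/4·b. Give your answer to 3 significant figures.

P ≈ 0.253

The probability is P = ∫ |χ|² dξ over [7/12·b, 3/4·b].
Since A² = 1/(b^9/630), this is the region integral divided by the full normalization integral.
In terms of u = ξ/b (A² and the length scale cancel between numerator and denominator), P = [∫_{7/12}^{3/4} u^4·(1 - u)^4 du] / [∫_{0}^{1} u^4·(1 - u)^4 du].
An antiderivative of u^4·(1 - u)^4 is u^5·(70·u^4 - 315·u^3 + 540·u^2 - 420·u + 126)/630; evaluating from 7/12 to 3/4 gives ≈ 0.00040223, while the full integral is 1/630.
The result is P = 0.2534.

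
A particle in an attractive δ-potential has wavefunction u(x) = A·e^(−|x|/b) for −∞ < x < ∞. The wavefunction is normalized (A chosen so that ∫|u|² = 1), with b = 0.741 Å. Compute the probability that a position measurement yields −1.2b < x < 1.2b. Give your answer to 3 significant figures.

P ≈ 0.909

P = ∫_{−1.2b}^{1.2b} |u(x)|² dx.
Since A² = 1/(b), this is the region integral divided by the full normalization integral.
By symmetry take twice the x ≥ 0 contribution in numerator and denominator; the 2's cancel. Let t = x/b; then A² and the length scale cancel, so P = ∫_{0}^{1.2} e^(-2·t) dt ÷ ∫_{0}^{∞} e^(-2·t) dt.
Using ∫ e^(-2·t) dt = -e^(-2·t)/2, the numerator is 1/2 - e^(-12/5)/2 and the denominator is 1/2.
This works out to P = 0.9093.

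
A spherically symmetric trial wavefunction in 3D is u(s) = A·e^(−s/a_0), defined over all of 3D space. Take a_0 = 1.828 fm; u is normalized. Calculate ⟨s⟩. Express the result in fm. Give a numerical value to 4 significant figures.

⟨s⟩ ≈ 2.742 fm

⟨s⟩ = ∫ s |u|² 4πs² ds over the full domain.
Using ∫₀^∞ sⁿ e^(−αs) ds = n!/αⁿ⁺¹, since the A² factors cancel between numerator and denominator, ⟨s⟩ = 3·a_0/2.
Putting a_0 = 1.828 gives 2.7420.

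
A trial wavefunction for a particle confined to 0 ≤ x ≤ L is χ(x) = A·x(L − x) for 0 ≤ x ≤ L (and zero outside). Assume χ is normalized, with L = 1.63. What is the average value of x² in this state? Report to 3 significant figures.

⟨x^2⟩ ≈ 0.759

By definition ⟨x²⟩ = ∫ x^2 |χ(x)|² dx.
Expanding the polynomial and integrating term by term, the ratio of the moment integral to the normalization integral gives ⟨x²⟩ = 2·L^2/7.
With L = 1.63, ⟨x^2⟩ = 0.7591.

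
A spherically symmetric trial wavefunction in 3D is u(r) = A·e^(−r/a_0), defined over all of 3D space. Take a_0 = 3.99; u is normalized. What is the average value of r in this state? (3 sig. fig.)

⟨r⟩ = ∫ r |u|² 4πr² dr over the full domain.
With ∫₀^∞ r^3 e^(−αr) dr = 3!/α^4, the ratio of the moment integral to the normalization integral gives ⟨r⟩ = 3·a_0/2.
Putting a_0 = 3.99 gives 5.985.

⟨r⟩ ≈ 5.99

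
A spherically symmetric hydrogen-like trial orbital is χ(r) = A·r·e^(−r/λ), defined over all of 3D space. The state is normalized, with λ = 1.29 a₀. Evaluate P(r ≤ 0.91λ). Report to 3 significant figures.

With dV = 4πr²dr, the probability is ∫|χ|² dV over r ≤ 0.91λ.
A² is fixed by ∫₀^∞ 4πr²|χ|² dr = 1, i.e. A² = (3·π·λ^5)^(−1).
Let u = r/λ; then A², 4π and the length scale all cancel, so P = ∫_{0}^{0.91} u^4·e^(-2·u) du ÷ ∫_{0}^{∞} u^4·e^(-2·u) du.
With ∫ u^4·e^(-2·u) du = -(u^4/2 + u^3 + 3·u^2/2 + 3·u/2 + 3/4)·e^(-2·u) + C, the region integral is ≈ 0.028403 and the full one is 3/4.
This evaluates to P = 0.03787.

P ≈ 0.0379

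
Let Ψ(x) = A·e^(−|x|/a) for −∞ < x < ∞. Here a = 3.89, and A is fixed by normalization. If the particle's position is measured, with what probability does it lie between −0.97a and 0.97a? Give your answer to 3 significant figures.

P = ∫_{−0.97a}^{0.97a} |Ψ(x)|² dx.
The normalization integral ∫|Ψ|²dx over the whole domain equals a·A², and A² cancels in the ratio.
Both integrals are even about x = 0, so only the x ≥ 0 halves are needed (the factors of 2 cancel). Let u = x/a; then A² and the length scale cancel, so P = ∫_{0}^{0.97} e^(-2·u) du ÷ ∫_{0}^{∞} e^(-2·u) du.
An antiderivative of e^(-2·u) is -e^(-2·u)/2; evaluating from 0 to 0.97 gives 1/2 - e^(-97/50)/2, while the full integral is 1/2.
The result is P = 0.8563.

P ≈ 0.856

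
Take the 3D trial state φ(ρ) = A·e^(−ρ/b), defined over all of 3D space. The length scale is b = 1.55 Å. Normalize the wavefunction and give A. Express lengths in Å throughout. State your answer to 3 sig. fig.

A ≈ 0.292 Å^(-3/2)

The normalization condition is ∫|φ|² 4πρ² dρ = 1 from 0 to ∞.
The angular integral contributes 4π, leaving ∫₀^∞ ρ²|φ|² dρ.
Carrying out the integral gives A² · π·b^3.
So A² = (π·b^3)^(−1).
Plugging in b = 1.55 yields A = 0.2924.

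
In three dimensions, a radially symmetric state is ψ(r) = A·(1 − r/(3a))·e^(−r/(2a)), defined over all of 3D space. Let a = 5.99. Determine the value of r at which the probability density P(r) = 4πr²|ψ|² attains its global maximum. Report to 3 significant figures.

Differentiate P(r) = 4πr²|ψ|² with respect to r and set to zero.
Solving yields r = a.
With a = 5.99, the most probable radial distance is 5.990.

r ≈ 5.99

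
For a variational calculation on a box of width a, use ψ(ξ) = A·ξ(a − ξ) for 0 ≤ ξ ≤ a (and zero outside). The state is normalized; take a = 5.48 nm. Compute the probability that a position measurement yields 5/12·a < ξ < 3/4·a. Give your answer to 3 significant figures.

|ψ|² is the probability density, so P = ∫_{5/12·a}^{3/4·a} |ψ|² dξ.
With A² fixed by ∫|ψ|² = 1, i.e. A² = (a^5/30)^(−1), substitute and integrate.
In terms of u = ξ/a (A² and the length scale cancel between numerator and denominator), P = [∫_{5/12}^{3/4} u^2·(1 - u)^2 du] / [∫_{0}^{1} u^2·(1 - u)^2 du].
Using ∫ u^2·(1 - u)^2 du = u^3·(6·u^2 - 15·u + 10)/30, the numerator is ≈ 0.018329 and the denominator is 1/30.
The result is P = 0.5499.

P ≈ 0.550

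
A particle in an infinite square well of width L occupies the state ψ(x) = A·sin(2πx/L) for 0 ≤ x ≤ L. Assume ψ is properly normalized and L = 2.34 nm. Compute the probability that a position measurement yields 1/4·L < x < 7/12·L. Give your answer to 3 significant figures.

|ψ|² is the probability density, so P = ∫_{1/4·L}^{7/12·L} |ψ|² dx.
Since A² = 1/(L/2), this is the region integral divided by the full normalization integral.
Let u = x/L; then A² and the length scale cancel, so P = ∫_{1/4}^{7/12} sin(2·π·u)^2 du ÷ ∫_{0}^{1} sin(2·π·u)^2 du.
Using ∫ sin(2·π·u)^2 du = u/2 - sin(4·π·u)/(8·π), the numerator is -√(3)/(16·π) + 1/6 and the denominator is 1/2.
This works out to P = (-√(3)/8 + π/3)/π.

P ≈ 0.264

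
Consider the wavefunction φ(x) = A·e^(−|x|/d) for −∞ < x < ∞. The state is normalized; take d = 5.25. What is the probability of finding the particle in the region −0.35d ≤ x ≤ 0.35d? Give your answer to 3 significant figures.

P ≈ 0.503

P = ∫_{−0.35d}^{0.35d} |φ(x)|² dx.
With A² fixed by ∫|φ|² = 1, i.e. A² = (d)^(−1), substitute and integrate.
Both integrals are even about x = 0, so only the x ≥ 0 halves are needed (the factors of 2 cancel). Let u = x/d; then A² and the length scale cancel, so P = ∫_{0}^{0.35} e^(-2·u) du ÷ ∫_{0}^{∞} e^(-2·u) du.
An antiderivative of e^(-2·u) is -e^(-2·u)/2; evaluating from 0 to 0.35 gives 1/2 - e^(-7/10)/2, while the full integral is 1/2.
Taking the ratio, P = 0.5034.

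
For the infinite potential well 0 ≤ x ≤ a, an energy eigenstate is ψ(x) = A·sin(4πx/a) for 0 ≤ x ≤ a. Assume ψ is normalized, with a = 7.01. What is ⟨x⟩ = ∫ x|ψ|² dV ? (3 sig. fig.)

⟨x⟩ ≈ 3.51

By definition ⟨x⟩ = ∫ x |ψ(x)|² dx.
The ratio of the moment integral to the normalization integral gives ⟨x⟩ = a/2.
With a = 7.01, ⟨x⟩ = 3.505.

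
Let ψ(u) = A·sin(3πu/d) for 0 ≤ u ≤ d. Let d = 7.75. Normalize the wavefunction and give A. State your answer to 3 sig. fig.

A ≈ 0.508

Normalization requires ∫|ψ|² du = 1, integrated from 0 to d.
The integral (without the A² prefactor) comes out to d/2.
Setting this equal to 1 gives A² = 1/(d/2).
With d = 7.75: A² = 0.2581 and A = 0.5080.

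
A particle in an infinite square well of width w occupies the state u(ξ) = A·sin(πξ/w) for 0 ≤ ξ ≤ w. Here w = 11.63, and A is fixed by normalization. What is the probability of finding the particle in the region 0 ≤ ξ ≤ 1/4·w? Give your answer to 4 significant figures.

P = ∫_{0}^{1/4·w} |u(ξ)|² dξ.
The normalization integral ∫|u|²dξ over the whole domain equals w/2·A², and A² cancels in the ratio.
In terms of t = ξ/w (A² and the length scale cancel between numerator and denominator), P = [∫_{0}^{1/4} sin(π·t)^2 dt] / [∫_{0}^{1} sin(π·t)^2 dt].
With ∫ sin(π·t)^2 dt = t/2 - sin(2·π·t)/(4·π) + C, the region integral is 1/8 - 1/(4·π) and the full one is 1/2.
Taking the ratio, P = (-2 + π)/(4·π).

P ≈ 0.09085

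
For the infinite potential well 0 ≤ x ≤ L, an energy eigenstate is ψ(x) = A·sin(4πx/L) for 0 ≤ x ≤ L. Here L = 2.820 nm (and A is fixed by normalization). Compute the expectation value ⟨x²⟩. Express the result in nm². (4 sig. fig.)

⟨x^2⟩ ≈ 2.626 nm^2

By definition ⟨x²⟩ = ∫ x^2 |ψ(x)|² dx.
Using sin²θ = (1 − cos 2θ)/2, the ratio of the moment integral to the normalization integral gives ⟨x²⟩ = -L^2/(32·π^2) + L^2/3.
Putting L = 2.820 gives 2.6256.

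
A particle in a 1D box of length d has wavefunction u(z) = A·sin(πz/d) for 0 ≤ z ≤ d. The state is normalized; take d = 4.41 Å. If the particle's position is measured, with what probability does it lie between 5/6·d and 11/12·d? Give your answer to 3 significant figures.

P ≈ 0.0251

The probability is P = ∫ |u|² dz over [5/6·d, 11/12·d].
The normalization integral ∫|u|²dz over the whole domain equals d/2·A², and A² cancels in the ratio.
Substituting t = z/d, A² and the length scale cancel in the ratio: P = ∫_{5/6}^{11/12} sin(π·t)^2 dt / ∫_{0}^{1} sin(π·t)^2 dt.
With ∫ sin(π·t)^2 dt = t/2 - sin(2·π·t)/(4·π) + C, the region integral is -√(3)/(8·π) + 1/(8·π) + 1/24 and the full one is 1/2.
The result is P = (-3·√(3) + 3 + π)/(12·π).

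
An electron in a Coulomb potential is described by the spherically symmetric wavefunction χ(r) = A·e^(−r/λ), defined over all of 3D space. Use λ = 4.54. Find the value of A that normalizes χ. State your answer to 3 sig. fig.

The normalization condition is ∫|χ|² 4πr² dr = 1 from 0 to ∞.
The integral (without the A² prefactor) comes out to π·λ^3.
Plugging in λ = 4.54 yields A = 0.05832.

A ≈ 0.0583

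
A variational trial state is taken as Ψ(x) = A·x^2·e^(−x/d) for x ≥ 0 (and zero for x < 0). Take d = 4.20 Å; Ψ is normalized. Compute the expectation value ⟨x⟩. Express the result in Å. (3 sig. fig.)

⟨x⟩ = ∫ x |Ψ|² dx over the full domain.
Evaluating both integrals, ⟨x⟩ = 5·d/2.
Putting d = 4.20 gives 10.50.

⟨x⟩ ≈ 10.5 Å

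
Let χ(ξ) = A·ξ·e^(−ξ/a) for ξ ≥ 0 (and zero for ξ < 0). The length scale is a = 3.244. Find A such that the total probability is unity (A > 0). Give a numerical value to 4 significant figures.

A ≈ 0.3423

Normalization requires ∫|χ|² dξ = 1, integrated from 0 to ∞.
Using ∫₀^∞ ξⁿ e^(−αξ) dξ = n!/αⁿ⁺¹, ∫|χ|² dξ = A²·(a^3/4).
Setting this equal to 1 gives A² = 1/(a^3/4).
Substituting a = 3.244 gives A² = 0.11717, so A = 0.34230.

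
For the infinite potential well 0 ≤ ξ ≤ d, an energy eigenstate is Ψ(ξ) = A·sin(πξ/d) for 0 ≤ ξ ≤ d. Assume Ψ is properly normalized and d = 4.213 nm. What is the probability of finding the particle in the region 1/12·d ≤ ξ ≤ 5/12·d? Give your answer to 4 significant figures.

P ≈ 0.3333

|Ψ|² is the probability density, so P = ∫_{1/12·d}^{5/12·d} |Ψ|² dξ.
Since A² = 1/(d/2), this is the region integral divided by the full normalization integral.
Substituting u = ξ/d, A² and the length scale cancel in the ratio: P = ∫_{1/12}^{5/12} sin(π·u)^2 du / ∫_{0}^{1} sin(π·u)^2 du.
An antiderivative of sin(π·u)^2 is u/2 - sin(2·π·u)/(4·π); evaluating from 1/12 to 5/12 gives 1/6, while the full integral is 1/2.
Taking the ratio, P = 1/3.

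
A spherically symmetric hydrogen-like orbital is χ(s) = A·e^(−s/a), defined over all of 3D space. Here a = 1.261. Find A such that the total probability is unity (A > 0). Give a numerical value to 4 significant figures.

Require ∫ |χ|² 4πs² ds = 1 over the whole domain.
In 3D with spherical symmetry the volume element is 4πs² ds.
∫|χ|² 4πs² ds = A²·(π·a^3).
Hence A² = 1/[π·a^3].
Plugging in a = 1.261 yields A = 0.39843.

A ≈ 0.3984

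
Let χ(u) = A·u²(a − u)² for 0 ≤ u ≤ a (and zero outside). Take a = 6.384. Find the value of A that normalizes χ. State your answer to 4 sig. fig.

A ≈ 0.005981

Normalization requires ∫|χ|² du = 1, integrated from 0 to a.
Expanding the polynomial and integrating term by term, carrying out the integral gives A² · a^9/630.
Setting this equal to 1 gives A² = 1/(a^9/630).
With a = 6.384: A² = 0.000035769 and A = 0.0059807.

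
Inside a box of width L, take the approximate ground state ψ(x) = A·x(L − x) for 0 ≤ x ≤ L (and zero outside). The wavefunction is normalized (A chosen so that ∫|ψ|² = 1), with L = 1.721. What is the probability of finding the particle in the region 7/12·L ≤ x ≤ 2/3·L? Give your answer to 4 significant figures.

P ≈ 0.1367

The probability is P = ∫ |ψ|² dx over [7/12·L, 2/3·L].
Since A² = 1/(L^5/30), this is the region integral divided by the full normalization integral.
Let u = x/L; then A² and the length scale cancel, so P = ∫_{7/12}^{2/3} u^2·(1 - u)^2 du ÷ ∫_{0}^{1} u^2·(1 - u)^2 du.
An antiderivative of u^2·(1 - u)^2 is u^3·(6·u^2 - 15·u + 10)/30; evaluating from 7/12 to 2/3 gives ≈ 0.00455810, while the full integral is 1/30.
The result is P = 0.13674.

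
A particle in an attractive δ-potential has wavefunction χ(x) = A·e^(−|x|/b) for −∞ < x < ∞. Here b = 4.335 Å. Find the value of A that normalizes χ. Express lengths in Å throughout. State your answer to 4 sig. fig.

A ≈ 0.4803 Å^(-1/2)

The normalization condition is ∫|χ|² dx = 1 from −∞ to ∞.
Using ∫₀^∞ xⁿ e^(−αx) dx = n!/αⁿ⁺¹, with χ = A·e^(−|x|/b), the integral evaluates to A²·[b].
Hence A² = 1/[b].
With b = 4.335: A² = 0.23068 and A = 0.48029.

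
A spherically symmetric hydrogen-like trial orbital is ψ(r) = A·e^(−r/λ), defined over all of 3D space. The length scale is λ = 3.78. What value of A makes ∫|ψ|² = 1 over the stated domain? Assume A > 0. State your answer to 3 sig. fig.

A ≈ 0.0768

The normalization condition is ∫|ψ|² 4πr² dr = 1 from 0 to ∞.
The angular integral contributes 4π, leaving ∫₀^∞ r²|ψ|² dr.
∫|ψ|² 4πr² dr = A²·(π·λ^3).
So A² = (π·λ^3)^(−1).
Plugging in λ = 3.78 yields A = 0.07677.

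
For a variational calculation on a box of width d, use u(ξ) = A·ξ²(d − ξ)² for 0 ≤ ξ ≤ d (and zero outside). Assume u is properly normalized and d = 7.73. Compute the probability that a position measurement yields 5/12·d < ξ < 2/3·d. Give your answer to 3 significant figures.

P ≈ 0.553

|u|² is the probability density, so P = ∫_{5/12·d}^{2/3·d} |u|² dξ.
With A² fixed by ∫|u|² = 1, i.e. A² = (d^9/630)^(−1), substitute and integrate.
Let t = ξ/d; then A² and the length scale cancel, so P = ∫_{5/12}^{2/3} t^4·(1 - t)^4 dt ÷ ∫_{0}^{1} t^4·(1 - t)^4 dt.
An antiderivative of t^4·(1 - t)^4 is t^5·(70·t^4 - 315·t^3 + 540·t^2 - 420·t + 126)/630; evaluating from 5/12 to 2/3 gives ≈ 0.00087750, while the full integral is 1/630.
Taking the ratio, P = 0.5528.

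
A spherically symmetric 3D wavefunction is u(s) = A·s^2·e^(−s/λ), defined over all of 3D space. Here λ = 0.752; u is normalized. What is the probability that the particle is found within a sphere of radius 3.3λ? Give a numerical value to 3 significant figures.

Integrate the radial probability density 4πs²|u|² over s ≤ 3.3λ.
Normalization gives A² = 1/(45·π·λ^7/2).
Let t = s/λ; then A², 4π and the length scale all cancel, so P = ∫_{0}^{3.3} t^6·e^(-2·t) dt ÷ ∫_{0}^{∞} t^6·e^(-2·t) dt.
Using ∫ t^6·e^(-2·t) dt = -(4·t^6 + 12·t^5 + 30·t^4 + 60·t^3 + 90·t^2 + 90·t + 45)·e^(-2·t)/8, the numerator is ≈ 2.7515 and the denominator is 45/8.
The region integral divided by the full integral gives P = 0.4892.

P ≈ 0.489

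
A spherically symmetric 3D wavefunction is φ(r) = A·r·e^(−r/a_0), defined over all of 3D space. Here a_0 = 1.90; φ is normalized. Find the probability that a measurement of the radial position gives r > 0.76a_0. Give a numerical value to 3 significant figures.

P ≈ 0.980

With dV = 4πr²dr, the probability is ∫|φ|² dV over r > 0.76a_0.
The full normalization integral is A²·[3·π·a_0^5] = 1, fixing A².
In terms of u = r/a_0 (A², 4π and the length scale all cancel between numerator and denominator), P = [∫_{0.76}^{∞} u^4·e^(-2·u) du] / [∫_{0}^{∞} u^4·e^(-2·u) du].
An antiderivative of u^4·e^(-2·u) is -(u^4/2 + u^3 + 3·u^2/2 + 3·u/2 + 3/4)·e^(-2·u); evaluating from 0.76 to ∞ gives ≈ 0.73535, while the full integral is 3/4.
Taking the ratio yields P = 0.9805.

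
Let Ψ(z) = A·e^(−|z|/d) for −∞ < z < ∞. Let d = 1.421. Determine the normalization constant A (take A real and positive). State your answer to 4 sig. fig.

Normalization requires ∫|Ψ|² dz = 1, integrated from −∞ to ∞.
Carrying out the integral gives A² · d.
Setting this equal to 1 gives A² = 1/(d).
Plugging in d = 1.421 yields A = 0.83889.

A ≈ 0.8389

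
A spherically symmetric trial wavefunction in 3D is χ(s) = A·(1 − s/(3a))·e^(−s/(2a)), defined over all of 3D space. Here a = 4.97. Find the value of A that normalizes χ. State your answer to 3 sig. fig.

Require ∫ |χ|² 4πs² ds = 1 over the whole domain.
(Spherical symmetry: dV = 4πs² ds.)
With χ = A·(1 − s/(3a))·e^(−s/(2a)), the integral evaluates to A²·[8·π·a^3/3].
Hence A² = 1/[8·π·a^3/3].
Substituting a = 4.97 gives A² = 0.0009723, so A = 0.03118.

A ≈ 0.0312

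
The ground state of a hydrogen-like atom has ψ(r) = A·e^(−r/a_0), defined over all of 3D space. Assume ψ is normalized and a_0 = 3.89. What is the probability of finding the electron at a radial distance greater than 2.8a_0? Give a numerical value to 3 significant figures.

With dV = 4πr²dr, the probability is ∫|ψ|² dV over r > 2.8a_0.
The full normalization integral is A²·[π·a_0^3] = 1, fixing A².
In terms of u = r/a_0 (A², 4π and the length scale all cancel between numerator and denominator), P = [∫_{2.8}^{∞} u^2·e^(-2·u) du] / [∫_{0}^{∞} u^2·e^(-2·u) du].
An antiderivative of u^2·e^(-2·u) is -(2·u^2 + 2·u + 1)·e^(-2·u)/4; evaluating from 2.8 to ∞ gives 557·e^(-28/5)/100, while the full integral is 1/4.
This evaluates to P = 0.08239.

P ≈ 0.0824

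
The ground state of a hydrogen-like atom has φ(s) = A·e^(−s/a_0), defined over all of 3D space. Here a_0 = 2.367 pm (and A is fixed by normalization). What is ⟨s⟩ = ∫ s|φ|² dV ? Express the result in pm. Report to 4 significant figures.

⟨s⟩ ≈ 3.551 pm

The expectation value is the |φ|²-weighted average of s: ∫ s|φ|² 4πs² ds.
Evaluating both integrals, ⟨s⟩ = 3·a_0/2.
Putting a_0 = 2.367 gives 3.5505.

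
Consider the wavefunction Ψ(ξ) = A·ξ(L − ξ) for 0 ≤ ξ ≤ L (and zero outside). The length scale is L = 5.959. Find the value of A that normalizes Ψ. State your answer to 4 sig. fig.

A ≈ 0.06319

Require ∫ |Ψ|² dξ = 1 over the whole domain.
Expanding the polynomial and integrating term by term, with Ψ = A·ξ(L − ξ), the integral evaluates to A²·[L^5/30].
Setting this equal to 1 gives A² = 1/(L^5/30).
Plugging in L = 5.959 yields A = 0.063187.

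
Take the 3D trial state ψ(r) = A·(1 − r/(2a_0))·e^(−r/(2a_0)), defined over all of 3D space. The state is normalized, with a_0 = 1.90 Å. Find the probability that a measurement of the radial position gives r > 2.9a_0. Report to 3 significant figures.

P ≈ 0.932

P = ∫ |ψ|² 4πr² dr over r > 2.9a_0.
A² is fixed by ∫₀^∞ 4πr²|ψ|² dr = 1, i.e. A² = (8·π·a_0^3)^(−1).
In terms of u = r/a_0 (A², 4π and the length scale all cancel between numerator and denominator), P = [∫_{2.9}^{∞} u^2·(1 - u/2)^2·e^(-u) du] / [∫_{0}^{∞} u^2·(1 - u/2)^2·e^(-u) du].
An antiderivative of u^2·(1 - u/2)^2·e^(-u) is -(u^4/4 + u^2 + 2·u + 2)·e^(-u); evaluating from 2.9 to ∞ gives ≈ 1.8648, while the full integral is 2.
This evaluates to P = 0.9324.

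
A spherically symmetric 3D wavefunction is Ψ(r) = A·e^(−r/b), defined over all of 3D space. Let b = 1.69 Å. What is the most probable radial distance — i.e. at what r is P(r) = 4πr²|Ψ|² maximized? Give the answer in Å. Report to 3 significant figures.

Set d/dr [P(r) = 4πr²|Ψ|²] = 0 and solve for r > 0.
This gives r = b.
With b = 1.69, the most probable radial distance is 1.690 Å.

r ≈ 1.69 Å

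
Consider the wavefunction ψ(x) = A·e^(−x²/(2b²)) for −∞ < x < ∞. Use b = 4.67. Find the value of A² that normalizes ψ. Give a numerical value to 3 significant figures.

The normalization condition is ∫|ψ|² dx = 1 from −∞ to ∞.
Differentiating ∫e^(−αx²) dx = √(π/α) under α to get the higher moments, carrying out the integral gives A² · √(π)·b.
Setting this equal to 1 gives A² = 1/(√(π)·b).
Substituting b = 4.67 gives A² = 0.1208, so A = 0.3476.

A^2 ≈ 0.121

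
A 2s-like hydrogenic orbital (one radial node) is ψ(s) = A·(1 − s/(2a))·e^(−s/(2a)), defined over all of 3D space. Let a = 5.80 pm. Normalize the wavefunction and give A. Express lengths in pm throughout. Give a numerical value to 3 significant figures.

The normalization condition is ∫|ψ|² 4πs² ds = 1 from 0 to ∞.
In 3D with spherical symmetry the volume element is 4πs² ds.
The integral (without the A² prefactor) comes out to 8·π·a^3.
With a = 5.80: A² = 0.0002039 and A = 0.01428.

A ≈ 0.0143 pm^(-3/2)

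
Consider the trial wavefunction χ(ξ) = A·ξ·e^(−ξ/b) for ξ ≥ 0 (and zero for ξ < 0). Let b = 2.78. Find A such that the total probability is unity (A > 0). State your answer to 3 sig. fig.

Normalization requires ∫|χ|² dξ = 1, integrated from 0 to ∞.
With ∫₀^∞ ξ^2 e^(−αξ) dξ = 2!/α^3, with χ = A·ξ·e^(−ξ/b), the integral evaluates to A²·[b^3/4].
Hence A² = 1/[b^3/4].
Plugging in b = 2.78 yields A = 0.4315.

A ≈ 0.431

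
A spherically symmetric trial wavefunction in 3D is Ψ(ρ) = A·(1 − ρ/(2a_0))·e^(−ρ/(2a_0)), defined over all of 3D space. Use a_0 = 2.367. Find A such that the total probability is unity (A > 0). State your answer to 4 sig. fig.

A ≈ 0.05478

Normalization requires ∫|Ψ|² 4πρ² dρ = 1, integrated from 0 to ∞.
In 3D with spherical symmetry the volume element is 4πρ² dρ.
Recall ∫₀^∞ ρ^m e^(−ρ/β) dρ = m!·β^(m+1), the integral (without the A² prefactor) comes out to 8·π·a_0^3.
Hence A² = 1/[8·π·a_0^3].
Substituting a_0 = 2.367 gives A² = 0.0030003, so A = 0.054775.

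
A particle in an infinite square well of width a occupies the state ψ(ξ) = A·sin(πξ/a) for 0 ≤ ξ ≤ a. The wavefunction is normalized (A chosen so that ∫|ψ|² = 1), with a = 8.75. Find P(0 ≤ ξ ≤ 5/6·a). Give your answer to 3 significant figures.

P ≈ 0.971

P = ∫_{0}^{5/6·a} |ψ(ξ)|² dξ.
Since A² = 1/(a/2), this is the region integral divided by the full normalization integral.
In terms of u = ξ/a (A² and the length scale cancel between numerator and denominator), P = [∫_{0}^{5/6} sin(π·u)^2 du] / [∫_{0}^{1} sin(π·u)^2 du].
An antiderivative of sin(π·u)^2 is u/2 - sin(2·π·u)/(4·π); evaluating from 0 to 5/6 gives √(3)/(8·π) + 5/12, while the full integral is 1/2.
The result is P = √(3)/(4·π) + 5/6.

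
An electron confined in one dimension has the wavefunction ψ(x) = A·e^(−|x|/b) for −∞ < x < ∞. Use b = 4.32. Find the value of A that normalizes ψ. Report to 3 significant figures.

The normalization condition is ∫|ψ|² dx = 1 from −∞ to ∞.
Using ∫₀^∞ xⁿ e^(−αx) dx = n!/αⁿ⁺¹, carrying out the integral gives A² · b.
Setting this equal to 1 gives A² = 1/(b).
With b = 4.32: A² = 0.2315 and A = 0.4811.

A ≈ 0.481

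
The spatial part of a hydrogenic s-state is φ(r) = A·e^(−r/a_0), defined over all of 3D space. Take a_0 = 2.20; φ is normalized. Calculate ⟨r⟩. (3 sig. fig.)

⟨r⟩ = ∫ r |φ|² 4πr² dr over the full domain.
Since the A² factors cancel between numerator and denominator, ⟨r⟩ = 3·a_0/2.
With a_0 = 2.20, ⟨r⟩ = 3.300.

⟨r⟩ ≈ 3.30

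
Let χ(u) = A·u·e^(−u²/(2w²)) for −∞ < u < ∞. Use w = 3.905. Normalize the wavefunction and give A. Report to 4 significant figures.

Normalization requires ∫|χ|² du = 1, integrated from −∞ to ∞.
The integral (without the A² prefactor) comes out to √(π)·w^3/2.
So A² = (√(π)·w^3/2)^(−1).
With w = 3.905: A² = 0.018949 and A = 0.13766.

A ≈ 0.1377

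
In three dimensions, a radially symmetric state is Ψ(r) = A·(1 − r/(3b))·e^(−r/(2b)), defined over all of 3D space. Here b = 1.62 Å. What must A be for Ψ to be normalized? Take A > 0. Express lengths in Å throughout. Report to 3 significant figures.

A ≈ 0.168 Å^(-3/2)

Normalization requires ∫|Ψ|² 4πr² dr = 1, integrated from 0 to ∞.
Recall ∫₀^∞ r^m e^(−r/β) dr = m!·β^(m+1), the integral (without the A² prefactor) comes out to 8·π·b^3/3.
Hence A² = 1/[8·π·b^3/3].
Substituting b = 1.62 gives A² = 0.02808, so A = 0.1676.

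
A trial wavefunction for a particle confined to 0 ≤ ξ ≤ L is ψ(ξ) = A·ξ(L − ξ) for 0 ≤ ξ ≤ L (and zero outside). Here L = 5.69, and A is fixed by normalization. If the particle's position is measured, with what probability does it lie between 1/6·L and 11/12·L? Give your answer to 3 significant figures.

P ≈ 0.959

|ψ|² is the probability density, so P = ∫_{1/6·L}^{11/12·L} |ψ|² dξ.
Since A² = 1/(L^5/30), this is the region integral divided by the full normalization integral.
Let u = ξ/L; then A² and the length scale cancel, so P = ∫_{1/6}^{11/12} u^2·(1 - u)^2 du ÷ ∫_{0}^{1} u^2·(1 - u)^2 du.
With ∫ u^2·(1 - u)^2 du = u^3·(6·u^2 - 15·u + 10)/30 + C, the region integral is ≈ 0.031981 and the full one is 1/30.
Evaluating gives P = 4421/4608.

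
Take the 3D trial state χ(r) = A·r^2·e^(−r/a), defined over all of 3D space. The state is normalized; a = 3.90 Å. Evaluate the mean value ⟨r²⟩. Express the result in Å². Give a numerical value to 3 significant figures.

⟨r^2⟩ ≈ 213 Å^2

The expectation value is the |χ|²-weighted average of r^2: ∫ r^2|χ|² 4πr² dr.
Using ∫₀^∞ rⁿ e^(−αr) dr = n!/αⁿ⁺¹, evaluating both integrals, ⟨r²⟩ = 14·a^2.
With a = 3.90, ⟨r^2⟩ = 212.9.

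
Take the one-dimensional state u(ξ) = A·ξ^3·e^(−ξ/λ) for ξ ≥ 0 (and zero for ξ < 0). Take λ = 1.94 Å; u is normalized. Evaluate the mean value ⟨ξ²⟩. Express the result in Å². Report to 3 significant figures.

⟨ξ²⟩ = ∫ ξ^2 |u|² dξ over the full domain.
The ratio of the moment integral to the normalization integral gives ⟨ξ²⟩ = 14·λ^2.
Putting λ = 1.94 gives 52.69.

⟨ξ^2⟩ ≈ 52.7 Å^2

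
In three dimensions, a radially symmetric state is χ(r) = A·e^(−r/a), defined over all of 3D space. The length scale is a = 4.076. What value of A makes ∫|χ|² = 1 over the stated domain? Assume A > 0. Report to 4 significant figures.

The normalization condition is ∫|χ|² 4πr² dr = 1 from 0 to ∞.
The angular integral contributes 4π, leaving ∫₀^∞ r²|χ|² dr.
Recall ∫₀^∞ r^m e^(−r/β) dr = m!·β^(m+1), carrying out the integral gives A² · π·a^3.
So A² = (π·a^3)^(−1).
With a = 4.076: A² = 0.0047005 and A = 0.068560.

A ≈ 0.06856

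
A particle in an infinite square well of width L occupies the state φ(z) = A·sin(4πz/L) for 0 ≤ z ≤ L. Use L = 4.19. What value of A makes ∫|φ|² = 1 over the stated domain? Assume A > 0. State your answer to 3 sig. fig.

A ≈ 0.691

We need A² ∫|f|² dz = 1, taking the integral from 0 to L.
Carrying out the integral gives A² · L/2.
So A² = (L/2)^(−1).
Plugging in L = 4.19 yields A = 0.6909.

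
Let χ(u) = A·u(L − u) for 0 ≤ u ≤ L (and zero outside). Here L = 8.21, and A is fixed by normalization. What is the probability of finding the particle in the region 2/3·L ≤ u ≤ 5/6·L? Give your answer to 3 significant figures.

P = ∫_{2/3·L}^{5/6·L} |χ(u)|² du.
Since A² = 1/(L^5/30), this is the region integral divided by the full normalization integral.
Substituting t = u/L, A² and the length scale cancel in the ratio: P = ∫_{2/3}^{5/6} t^2·(1 - t)^2 dt / ∫_{0}^{1} t^2·(1 - t)^2 dt.
Using ∫ t^2·(1 - t)^2 dt = t^3·(6·t^2 - 15·t + 10)/30, the numerator is ≈ 0.0058128 and the denominator is 1/30.
Evaluating gives P = 113/648.

P ≈ 0.174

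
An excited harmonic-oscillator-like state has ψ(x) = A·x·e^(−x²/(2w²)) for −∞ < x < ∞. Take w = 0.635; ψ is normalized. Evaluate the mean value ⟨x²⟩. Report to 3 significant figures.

By definition ⟨x²⟩ = ∫ x^2 |ψ(x)|² dx.
With ∫_{−∞}^{∞} x^(2m) e^(−αx²) dx = (2m−1)!!·√π / (2^m α^(m+1/2)), the ratio of the moment integral to the normalization integral gives ⟨x²⟩ = 3·w^2/2.
With w = 0.635, ⟨x^2⟩ = 0.6048.

⟨x^2⟩ ≈ 0.605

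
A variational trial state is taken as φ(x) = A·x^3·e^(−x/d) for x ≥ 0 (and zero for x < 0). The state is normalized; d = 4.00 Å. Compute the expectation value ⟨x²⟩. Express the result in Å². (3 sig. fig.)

By definition ⟨x²⟩ = ∫ x^2 |φ(x)|² dx.
Recall ∫₀^∞ x^m e^(−x/β) dx = m!·β^(m+1), since the A² factors cancel between numerator and denominator, ⟨x²⟩ = 14·d^2.
With d = 4.00, ⟨x^2⟩ = 224.0.

⟨x^2⟩ ≈ 224 Å^2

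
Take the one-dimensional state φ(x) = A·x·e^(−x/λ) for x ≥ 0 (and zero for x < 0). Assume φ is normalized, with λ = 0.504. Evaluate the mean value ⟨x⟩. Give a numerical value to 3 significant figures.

⟨x⟩ ≈ 0.756

⟨x⟩ = ∫ x |φ|² dx over the full domain.
Recall ∫₀^∞ x^m e^(−x/β) dx = m!·β^(m+1), since the A² factors cancel between numerator and denominator, ⟨x⟩ = 3·λ/2.
Putting λ = 0.504 gives 0.7560.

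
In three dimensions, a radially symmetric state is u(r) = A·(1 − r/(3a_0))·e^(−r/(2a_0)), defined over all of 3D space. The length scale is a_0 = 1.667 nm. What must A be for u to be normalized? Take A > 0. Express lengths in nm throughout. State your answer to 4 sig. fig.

A ≈ 0.1605 nm^(-3/2)

We need A² ∫|f|² 4πr² dr = 1, taking the integral from 0 to ∞.
With u = A·(1 − r/(3a_0))·e^(−r/(2a_0)), the integral evaluates to A²·[8·π·a_0^3/3].
With a_0 = 1.667: A² = 0.025768 and A = 0.16052.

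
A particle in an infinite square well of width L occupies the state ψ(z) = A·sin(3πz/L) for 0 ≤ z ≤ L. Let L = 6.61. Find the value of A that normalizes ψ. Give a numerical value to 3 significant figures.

We need A² ∫|f|² dz = 1, taking the integral from 0 to L.
Carrying out the integral gives A² · L/2.
Hence A² = 1/[L/2].
Substituting L = 6.61 gives A² = 0.3026, so A = 0.5501.

A ≈ 0.550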